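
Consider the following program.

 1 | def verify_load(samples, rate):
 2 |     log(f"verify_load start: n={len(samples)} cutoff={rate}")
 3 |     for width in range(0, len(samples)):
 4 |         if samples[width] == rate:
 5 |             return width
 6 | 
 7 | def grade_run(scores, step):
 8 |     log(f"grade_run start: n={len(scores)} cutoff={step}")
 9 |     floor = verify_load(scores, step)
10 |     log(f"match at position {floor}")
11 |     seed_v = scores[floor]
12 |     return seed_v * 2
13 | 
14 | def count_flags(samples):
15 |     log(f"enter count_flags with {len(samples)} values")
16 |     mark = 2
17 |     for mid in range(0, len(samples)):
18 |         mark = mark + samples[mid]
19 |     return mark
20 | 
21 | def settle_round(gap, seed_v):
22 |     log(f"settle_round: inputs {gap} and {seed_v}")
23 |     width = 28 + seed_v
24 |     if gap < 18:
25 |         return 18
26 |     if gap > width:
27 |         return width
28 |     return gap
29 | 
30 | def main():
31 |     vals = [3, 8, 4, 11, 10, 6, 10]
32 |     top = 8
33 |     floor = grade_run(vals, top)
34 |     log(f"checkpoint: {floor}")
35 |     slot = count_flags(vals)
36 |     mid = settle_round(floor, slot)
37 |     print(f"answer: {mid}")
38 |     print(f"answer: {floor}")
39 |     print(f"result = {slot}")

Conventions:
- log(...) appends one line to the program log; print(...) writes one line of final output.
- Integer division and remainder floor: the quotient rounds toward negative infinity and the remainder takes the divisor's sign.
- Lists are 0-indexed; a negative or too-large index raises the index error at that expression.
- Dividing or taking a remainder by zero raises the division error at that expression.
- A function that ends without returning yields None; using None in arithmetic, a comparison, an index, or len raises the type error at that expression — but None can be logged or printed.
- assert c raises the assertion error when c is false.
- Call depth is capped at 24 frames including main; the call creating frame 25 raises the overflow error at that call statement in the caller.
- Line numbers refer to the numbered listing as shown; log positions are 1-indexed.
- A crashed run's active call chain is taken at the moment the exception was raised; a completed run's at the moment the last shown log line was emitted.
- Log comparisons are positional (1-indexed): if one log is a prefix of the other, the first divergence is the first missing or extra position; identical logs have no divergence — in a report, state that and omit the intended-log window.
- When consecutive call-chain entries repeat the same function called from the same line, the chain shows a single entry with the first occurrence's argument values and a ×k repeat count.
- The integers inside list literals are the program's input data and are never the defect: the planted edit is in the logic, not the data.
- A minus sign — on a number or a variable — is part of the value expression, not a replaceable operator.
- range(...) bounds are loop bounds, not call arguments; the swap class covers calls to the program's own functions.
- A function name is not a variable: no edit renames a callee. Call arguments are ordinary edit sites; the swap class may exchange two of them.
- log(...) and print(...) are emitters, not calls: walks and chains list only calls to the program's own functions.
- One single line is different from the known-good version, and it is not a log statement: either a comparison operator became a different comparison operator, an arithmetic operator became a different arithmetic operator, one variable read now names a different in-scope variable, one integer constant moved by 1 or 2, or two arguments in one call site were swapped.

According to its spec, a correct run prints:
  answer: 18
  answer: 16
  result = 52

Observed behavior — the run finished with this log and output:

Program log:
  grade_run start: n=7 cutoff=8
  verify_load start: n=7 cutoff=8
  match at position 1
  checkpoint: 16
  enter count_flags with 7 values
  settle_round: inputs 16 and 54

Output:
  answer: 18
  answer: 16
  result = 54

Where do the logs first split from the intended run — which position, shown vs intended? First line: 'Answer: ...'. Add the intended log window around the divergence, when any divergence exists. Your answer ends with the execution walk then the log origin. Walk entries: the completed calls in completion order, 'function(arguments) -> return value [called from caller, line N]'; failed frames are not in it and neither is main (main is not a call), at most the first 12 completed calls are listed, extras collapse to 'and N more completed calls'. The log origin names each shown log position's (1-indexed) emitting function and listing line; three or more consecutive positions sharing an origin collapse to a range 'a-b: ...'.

Answer: position 6 — the shown line 'settle_round: inputs 16 and 54' should read 'settle_round: inputs 16 and 52'.
Intended log window:
  4: checkpoint: 16
  5: enter count_flags with 7 values
  6: settle_round: inputs 16 and 52
Execution walk:
  verify_load([3, 8, 4, 11, 10, 6, 10], 8) -> 1  [called from grade_run, line 9]
  grade_run([3, 8, 4, 11, 10, 6, 10], 8) -> 16  [called from main, line 33]
  count_flags([3, 8, 4, 11, 10, 6, 10]) -> 54  [called from main, line 35]
  settle_round(16, 54) -> 18  [called from main, line 36]
Log line origins:
  1: logged in grade_run at line 8
  2: logged in verify_load at line 2
  3: logged in grade_run at line 10
  4: logged in main at line 34
  5: logged in count_flags at line 15
  6: logged in settle_round at line 22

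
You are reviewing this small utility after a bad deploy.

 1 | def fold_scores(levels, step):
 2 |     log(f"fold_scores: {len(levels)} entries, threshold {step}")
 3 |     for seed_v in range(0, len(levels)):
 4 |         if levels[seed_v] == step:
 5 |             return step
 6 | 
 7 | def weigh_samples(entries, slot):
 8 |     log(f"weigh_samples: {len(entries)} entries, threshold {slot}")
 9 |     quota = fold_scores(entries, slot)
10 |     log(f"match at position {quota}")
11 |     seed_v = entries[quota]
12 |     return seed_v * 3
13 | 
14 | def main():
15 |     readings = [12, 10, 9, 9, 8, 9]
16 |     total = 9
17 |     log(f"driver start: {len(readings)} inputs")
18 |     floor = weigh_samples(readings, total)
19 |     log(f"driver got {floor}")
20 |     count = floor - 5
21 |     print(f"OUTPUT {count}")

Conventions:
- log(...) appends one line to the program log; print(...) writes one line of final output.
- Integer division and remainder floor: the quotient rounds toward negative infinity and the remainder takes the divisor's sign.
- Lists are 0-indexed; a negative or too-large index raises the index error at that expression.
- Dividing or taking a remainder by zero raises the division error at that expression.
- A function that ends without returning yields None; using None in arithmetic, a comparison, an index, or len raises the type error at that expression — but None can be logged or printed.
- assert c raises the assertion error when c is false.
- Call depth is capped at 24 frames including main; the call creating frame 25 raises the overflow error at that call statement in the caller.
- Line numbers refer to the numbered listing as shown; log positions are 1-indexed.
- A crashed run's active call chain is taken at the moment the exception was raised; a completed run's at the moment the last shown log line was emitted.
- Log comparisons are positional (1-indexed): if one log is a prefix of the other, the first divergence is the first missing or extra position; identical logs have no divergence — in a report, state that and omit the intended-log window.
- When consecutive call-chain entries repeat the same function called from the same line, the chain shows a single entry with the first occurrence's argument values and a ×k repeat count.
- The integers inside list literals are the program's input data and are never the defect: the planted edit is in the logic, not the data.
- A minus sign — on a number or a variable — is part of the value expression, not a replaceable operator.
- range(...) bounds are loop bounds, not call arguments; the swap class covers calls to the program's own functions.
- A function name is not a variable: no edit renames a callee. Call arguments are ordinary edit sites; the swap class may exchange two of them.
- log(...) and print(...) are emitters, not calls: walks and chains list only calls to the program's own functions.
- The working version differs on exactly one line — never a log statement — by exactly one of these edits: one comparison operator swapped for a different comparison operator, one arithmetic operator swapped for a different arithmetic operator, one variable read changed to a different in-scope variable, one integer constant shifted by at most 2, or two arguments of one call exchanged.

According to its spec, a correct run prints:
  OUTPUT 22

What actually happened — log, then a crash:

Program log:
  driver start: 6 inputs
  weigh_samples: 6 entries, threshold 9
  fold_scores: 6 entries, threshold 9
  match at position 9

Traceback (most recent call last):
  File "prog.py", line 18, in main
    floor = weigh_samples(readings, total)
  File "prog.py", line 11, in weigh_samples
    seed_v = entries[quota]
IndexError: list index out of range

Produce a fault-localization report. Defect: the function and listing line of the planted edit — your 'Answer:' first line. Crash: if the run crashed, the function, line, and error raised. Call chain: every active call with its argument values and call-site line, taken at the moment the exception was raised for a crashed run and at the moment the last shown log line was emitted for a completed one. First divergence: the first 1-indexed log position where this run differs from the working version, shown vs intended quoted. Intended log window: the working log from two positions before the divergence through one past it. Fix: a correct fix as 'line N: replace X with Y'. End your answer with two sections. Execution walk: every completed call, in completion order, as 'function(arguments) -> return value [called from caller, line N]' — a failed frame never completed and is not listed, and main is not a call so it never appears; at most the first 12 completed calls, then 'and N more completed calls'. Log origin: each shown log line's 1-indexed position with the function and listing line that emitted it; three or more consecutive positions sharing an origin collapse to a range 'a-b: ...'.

Answer: the defect is in fold_scores at line 5.
Core observation: Position 4 is the first bad log line: 'match at position 9' should read 'match at position 2'.
Crash: weigh_samples, line 11, IndexError.
Call chain: main -> weigh_samples([12, 10, 9, 9, 8, 9], 9) (called at line 18).
First divergence: at position 4 the run shows 'match at position 9' where the working version logs 'match at position 2'.
Intended log window:
  2: weigh_samples: 6 entries, threshold 9
  3: fold_scores: 6 entries, threshold 9
  4: match at position 2
  5: driver got 27
Execution walk:
  fold_scores([12, 10, 9, 9, 8, 9], 9) -> 9  [called from weigh_samples, line 9]
Origin of each log line:
  1: emitted by main (line 17)
  2: emitted by weigh_samples (line 8)
  3: emitted by fold_scores (line 2)
  4: emitted by weigh_samples (line 10)
A correct fix: line 5: replace `step` with `seed_v`.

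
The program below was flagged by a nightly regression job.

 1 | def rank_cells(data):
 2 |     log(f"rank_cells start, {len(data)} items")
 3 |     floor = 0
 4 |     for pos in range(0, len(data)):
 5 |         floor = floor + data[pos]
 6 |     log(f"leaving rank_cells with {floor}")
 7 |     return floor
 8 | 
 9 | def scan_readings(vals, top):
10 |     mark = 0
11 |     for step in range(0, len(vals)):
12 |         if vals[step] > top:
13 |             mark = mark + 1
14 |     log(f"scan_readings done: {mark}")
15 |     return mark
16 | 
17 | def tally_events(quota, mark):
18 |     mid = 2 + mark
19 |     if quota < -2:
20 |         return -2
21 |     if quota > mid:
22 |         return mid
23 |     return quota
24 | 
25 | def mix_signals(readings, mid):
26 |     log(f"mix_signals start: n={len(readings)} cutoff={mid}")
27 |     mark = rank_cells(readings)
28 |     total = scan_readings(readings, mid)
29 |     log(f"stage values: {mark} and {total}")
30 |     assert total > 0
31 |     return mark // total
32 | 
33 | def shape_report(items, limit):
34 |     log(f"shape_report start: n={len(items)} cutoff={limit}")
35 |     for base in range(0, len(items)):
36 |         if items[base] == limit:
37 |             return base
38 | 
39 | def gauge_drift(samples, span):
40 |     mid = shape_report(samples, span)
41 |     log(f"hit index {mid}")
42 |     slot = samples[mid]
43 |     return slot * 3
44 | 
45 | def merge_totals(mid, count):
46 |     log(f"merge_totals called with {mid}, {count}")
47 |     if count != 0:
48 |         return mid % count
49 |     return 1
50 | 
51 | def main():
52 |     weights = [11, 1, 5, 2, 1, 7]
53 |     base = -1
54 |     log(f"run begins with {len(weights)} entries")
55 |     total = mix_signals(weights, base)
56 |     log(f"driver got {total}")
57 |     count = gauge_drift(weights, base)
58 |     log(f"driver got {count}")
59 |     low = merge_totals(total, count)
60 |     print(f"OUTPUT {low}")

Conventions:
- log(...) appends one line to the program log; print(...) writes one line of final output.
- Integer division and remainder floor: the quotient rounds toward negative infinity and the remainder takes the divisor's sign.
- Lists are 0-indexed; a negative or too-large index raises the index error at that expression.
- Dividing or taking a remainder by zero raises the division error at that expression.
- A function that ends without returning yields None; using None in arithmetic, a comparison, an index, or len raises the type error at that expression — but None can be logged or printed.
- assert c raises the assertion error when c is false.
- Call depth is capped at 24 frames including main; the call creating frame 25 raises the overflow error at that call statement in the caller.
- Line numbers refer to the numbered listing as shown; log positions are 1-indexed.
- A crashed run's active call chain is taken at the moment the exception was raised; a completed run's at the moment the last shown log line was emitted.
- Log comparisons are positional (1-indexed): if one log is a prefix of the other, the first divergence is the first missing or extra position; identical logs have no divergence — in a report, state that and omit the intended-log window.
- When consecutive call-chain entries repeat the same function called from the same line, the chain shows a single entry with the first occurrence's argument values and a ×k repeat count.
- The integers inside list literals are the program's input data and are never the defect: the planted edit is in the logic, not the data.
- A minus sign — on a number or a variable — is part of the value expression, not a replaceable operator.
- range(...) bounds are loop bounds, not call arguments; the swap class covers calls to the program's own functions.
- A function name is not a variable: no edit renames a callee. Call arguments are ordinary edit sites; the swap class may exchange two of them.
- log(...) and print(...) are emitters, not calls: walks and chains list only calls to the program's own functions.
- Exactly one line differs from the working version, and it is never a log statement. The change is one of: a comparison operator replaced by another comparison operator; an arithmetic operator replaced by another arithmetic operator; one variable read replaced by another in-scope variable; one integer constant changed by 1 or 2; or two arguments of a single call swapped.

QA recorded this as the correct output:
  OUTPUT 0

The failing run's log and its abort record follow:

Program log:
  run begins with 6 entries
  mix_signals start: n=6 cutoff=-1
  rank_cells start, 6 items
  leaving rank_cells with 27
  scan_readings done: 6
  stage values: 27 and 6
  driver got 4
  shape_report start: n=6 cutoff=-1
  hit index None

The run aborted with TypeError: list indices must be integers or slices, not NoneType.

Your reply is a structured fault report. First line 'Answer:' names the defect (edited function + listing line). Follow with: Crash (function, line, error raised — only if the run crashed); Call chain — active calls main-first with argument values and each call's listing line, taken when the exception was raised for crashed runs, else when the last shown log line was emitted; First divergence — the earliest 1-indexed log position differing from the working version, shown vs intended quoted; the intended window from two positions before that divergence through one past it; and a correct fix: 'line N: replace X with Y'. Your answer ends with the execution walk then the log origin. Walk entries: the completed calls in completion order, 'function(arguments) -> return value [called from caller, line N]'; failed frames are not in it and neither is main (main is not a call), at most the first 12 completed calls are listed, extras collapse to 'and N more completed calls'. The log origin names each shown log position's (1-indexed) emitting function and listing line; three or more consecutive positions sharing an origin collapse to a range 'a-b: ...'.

Answer: the defect is in main at line 53.
The tell: Everything matches until log position 2, which reads 'mix_signals start: n=6 cutoff=-1' in place of 'mix_signals start: n=6 cutoff=1'.
Crash: gauge_drift, line 42, TypeError.
Call chain: main -> gauge_drift([11, 1, 5, 2, 1, 7], -1) (called at line 57).
First divergence: position 2; shown 'mix_signals start: n=6 cutoff=-1' vs intended 'mix_signals start: n=6 cutoff=1'.
Intended log window:
  1: run begins with 6 entries
  2: mix_signals start: n=6 cutoff=1
  3: rank_cells start, 6 items
Execution walk:
  rank_cells([11, 1, 5, 2, 1, 7]) -> 27  [called from mix_signals, line 27]
  scan_readings([11, 1, 5, 2, 1, 7], -1) -> 6  [called from mix_signals, line 28]
  mix_signals([11, 1, 5, 2, 1, 7], -1) -> 4  [called from main, line 55]
  shape_report([11, 1, 5, 2, 1, 7], -1) -> None  [called from gauge_drift, line 40]
Log line origins:
  1: emitted by main (line 54)
  2: emitted by mix_signals (line 26)
  3: emitted by rank_cells (line 2)
  4: emitted by rank_cells (line 6)
  5: emitted by scan_readings (line 14)
  6: emitted by mix_signals (line 29)
  7: emitted by main (line 56)
  8: emitted by shape_report (line 34)
  9: emitted by gauge_drift (line 41)
A correct fix: line 53: replace `-1` with `1`.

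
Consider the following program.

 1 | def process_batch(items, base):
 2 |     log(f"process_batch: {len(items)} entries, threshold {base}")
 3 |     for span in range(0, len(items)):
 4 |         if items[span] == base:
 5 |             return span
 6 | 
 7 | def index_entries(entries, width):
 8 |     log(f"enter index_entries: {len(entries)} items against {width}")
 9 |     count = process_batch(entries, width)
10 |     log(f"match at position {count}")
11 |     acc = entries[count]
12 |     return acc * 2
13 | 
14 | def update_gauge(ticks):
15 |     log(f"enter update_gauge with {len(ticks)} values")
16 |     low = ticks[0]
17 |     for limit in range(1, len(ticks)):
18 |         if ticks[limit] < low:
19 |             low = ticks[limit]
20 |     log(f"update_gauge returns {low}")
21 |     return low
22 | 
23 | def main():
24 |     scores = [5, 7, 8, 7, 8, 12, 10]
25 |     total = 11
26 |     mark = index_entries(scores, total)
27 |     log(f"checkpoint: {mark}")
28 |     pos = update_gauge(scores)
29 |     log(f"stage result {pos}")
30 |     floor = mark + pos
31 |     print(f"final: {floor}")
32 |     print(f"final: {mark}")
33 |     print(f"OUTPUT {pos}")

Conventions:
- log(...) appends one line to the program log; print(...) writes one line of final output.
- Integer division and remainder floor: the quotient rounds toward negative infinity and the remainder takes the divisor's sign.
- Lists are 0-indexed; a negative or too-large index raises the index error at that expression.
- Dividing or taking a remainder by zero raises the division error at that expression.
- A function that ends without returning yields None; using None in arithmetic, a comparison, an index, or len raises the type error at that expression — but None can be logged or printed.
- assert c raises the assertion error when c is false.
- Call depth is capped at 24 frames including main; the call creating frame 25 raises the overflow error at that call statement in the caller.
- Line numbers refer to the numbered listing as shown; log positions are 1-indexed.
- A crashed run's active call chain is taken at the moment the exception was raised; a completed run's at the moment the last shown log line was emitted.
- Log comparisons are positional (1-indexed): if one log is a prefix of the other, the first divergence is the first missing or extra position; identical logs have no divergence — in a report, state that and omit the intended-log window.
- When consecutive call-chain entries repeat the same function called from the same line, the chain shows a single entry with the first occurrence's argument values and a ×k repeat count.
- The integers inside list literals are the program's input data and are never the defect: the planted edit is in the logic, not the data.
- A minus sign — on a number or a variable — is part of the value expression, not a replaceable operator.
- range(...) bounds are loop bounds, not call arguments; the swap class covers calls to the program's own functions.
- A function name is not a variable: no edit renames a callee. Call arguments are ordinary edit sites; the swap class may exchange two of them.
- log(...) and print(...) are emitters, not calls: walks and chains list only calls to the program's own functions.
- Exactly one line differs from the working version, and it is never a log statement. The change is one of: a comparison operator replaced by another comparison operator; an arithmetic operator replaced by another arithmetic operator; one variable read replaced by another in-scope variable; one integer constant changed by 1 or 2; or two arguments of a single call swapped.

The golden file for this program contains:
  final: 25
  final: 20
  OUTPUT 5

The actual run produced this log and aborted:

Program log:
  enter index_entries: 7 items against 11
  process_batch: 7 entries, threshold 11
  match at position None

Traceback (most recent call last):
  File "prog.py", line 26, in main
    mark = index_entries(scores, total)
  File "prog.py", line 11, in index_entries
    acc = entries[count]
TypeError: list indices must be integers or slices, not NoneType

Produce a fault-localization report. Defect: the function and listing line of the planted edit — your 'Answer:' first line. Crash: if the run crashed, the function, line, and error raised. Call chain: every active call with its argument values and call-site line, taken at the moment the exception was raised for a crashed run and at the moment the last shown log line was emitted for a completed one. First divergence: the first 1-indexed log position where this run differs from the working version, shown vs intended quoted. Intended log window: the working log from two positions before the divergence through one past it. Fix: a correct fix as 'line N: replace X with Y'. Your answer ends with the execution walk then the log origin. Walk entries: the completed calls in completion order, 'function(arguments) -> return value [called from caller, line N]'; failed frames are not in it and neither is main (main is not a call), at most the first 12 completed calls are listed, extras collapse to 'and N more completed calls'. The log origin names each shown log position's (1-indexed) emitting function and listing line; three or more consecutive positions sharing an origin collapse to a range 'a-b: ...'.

Answer: the defect is in main at line 25.
Key observation: Everything matches until log position 1, which reads 'enter index_entries: 7 items against 11' in place of 'enter index_entries: 7 items against 10'.
Crash: index_entries, line 11, TypeError.
Call chain: main -> index_entries([5, 7, 8, 7, 8, 12, 10], 11) (called at line 26).
First divergence: at position 1 the run shows 'enter index_entries: 7 items against 11' where the working version logs 'enter index_entries: 7 items against 10'.
Intended log window:
  1: enter index_entries: 7 items against 10
  2: process_batch: 7 entries, threshold 10
Execution walk:
  process_batch([5, 7, 8, 7, 8, 12, 10], 11) -> None  [called from index_entries, line 9]
Origin of each log line:
  1 — index_entries, line 8
  2 — process_batch, line 2
  3 — index_entries, line 10
A correct fix: line 25: replace `11` with `10`.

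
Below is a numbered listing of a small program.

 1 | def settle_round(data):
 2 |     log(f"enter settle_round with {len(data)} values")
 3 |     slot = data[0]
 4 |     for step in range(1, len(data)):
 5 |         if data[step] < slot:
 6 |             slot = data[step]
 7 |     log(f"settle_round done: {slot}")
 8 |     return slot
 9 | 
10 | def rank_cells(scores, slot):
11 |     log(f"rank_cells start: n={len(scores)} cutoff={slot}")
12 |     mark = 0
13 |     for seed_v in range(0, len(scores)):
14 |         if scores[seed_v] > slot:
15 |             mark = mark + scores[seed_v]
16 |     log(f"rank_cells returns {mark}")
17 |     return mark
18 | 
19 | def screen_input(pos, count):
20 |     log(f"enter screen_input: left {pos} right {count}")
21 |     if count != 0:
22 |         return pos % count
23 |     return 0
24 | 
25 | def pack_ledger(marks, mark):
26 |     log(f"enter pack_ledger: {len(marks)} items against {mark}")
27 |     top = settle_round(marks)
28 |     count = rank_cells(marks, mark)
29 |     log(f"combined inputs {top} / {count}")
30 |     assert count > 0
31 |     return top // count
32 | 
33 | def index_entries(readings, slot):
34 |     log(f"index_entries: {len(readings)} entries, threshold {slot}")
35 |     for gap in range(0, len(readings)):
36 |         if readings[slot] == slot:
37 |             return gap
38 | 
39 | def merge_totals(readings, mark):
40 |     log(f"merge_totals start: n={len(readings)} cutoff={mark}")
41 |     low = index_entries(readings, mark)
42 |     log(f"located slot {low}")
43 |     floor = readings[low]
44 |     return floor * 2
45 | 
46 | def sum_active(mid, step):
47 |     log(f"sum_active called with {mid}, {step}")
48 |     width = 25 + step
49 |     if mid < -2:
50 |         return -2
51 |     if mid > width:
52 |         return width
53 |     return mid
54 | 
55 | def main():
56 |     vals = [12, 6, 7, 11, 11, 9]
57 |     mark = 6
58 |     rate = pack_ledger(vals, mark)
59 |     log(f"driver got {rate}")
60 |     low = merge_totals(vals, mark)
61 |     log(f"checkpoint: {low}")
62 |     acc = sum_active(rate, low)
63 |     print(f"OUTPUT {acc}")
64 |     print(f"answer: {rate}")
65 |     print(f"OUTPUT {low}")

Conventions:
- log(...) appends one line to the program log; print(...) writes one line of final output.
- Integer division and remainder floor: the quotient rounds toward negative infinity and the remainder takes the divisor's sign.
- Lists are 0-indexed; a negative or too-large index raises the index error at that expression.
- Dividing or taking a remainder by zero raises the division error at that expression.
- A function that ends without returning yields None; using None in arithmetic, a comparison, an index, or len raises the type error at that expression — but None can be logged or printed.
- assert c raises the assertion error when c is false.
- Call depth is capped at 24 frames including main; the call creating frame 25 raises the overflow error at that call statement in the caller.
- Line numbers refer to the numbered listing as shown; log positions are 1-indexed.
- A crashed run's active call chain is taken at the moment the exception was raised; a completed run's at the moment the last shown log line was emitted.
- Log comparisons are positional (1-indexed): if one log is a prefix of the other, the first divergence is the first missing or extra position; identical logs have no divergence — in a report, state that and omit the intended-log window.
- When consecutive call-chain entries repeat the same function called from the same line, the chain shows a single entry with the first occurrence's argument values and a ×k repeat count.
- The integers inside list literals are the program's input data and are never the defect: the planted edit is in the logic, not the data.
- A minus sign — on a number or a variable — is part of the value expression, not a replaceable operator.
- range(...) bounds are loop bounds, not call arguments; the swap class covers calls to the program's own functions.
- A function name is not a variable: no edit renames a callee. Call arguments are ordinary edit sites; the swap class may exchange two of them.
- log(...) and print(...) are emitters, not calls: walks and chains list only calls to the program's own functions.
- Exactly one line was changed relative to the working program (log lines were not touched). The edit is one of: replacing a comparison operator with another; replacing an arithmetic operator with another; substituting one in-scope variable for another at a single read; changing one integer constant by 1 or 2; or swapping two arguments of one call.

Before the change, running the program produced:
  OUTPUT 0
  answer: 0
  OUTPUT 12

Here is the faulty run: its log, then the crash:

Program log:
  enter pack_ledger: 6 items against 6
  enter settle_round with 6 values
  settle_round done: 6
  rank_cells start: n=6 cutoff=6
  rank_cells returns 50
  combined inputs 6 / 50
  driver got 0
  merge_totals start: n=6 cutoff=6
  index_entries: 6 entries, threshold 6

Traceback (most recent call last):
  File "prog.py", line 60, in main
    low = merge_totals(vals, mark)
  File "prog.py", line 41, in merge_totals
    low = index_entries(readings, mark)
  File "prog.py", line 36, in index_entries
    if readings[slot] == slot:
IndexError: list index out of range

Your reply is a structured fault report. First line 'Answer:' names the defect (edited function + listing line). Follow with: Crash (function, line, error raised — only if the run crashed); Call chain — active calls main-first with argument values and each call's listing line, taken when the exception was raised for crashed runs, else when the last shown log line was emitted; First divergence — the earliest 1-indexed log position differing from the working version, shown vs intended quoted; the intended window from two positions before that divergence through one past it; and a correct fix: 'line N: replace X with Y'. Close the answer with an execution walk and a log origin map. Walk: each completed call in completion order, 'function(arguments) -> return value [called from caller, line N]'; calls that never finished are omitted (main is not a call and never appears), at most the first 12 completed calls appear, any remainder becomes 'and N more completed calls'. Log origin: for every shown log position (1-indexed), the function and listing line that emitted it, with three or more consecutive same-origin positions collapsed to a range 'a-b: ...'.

Answer: the defect is in index_entries at line 36.
The tell: The shown log is a 9-line prefix of the intended one, whose next entry is 'located slot 1'.
Crash: index_entries, line 36, IndexError.
Call chain: main -> merge_totals([12, 6, 7, 11, 11, 9], 6) (called at line 60) -> index_entries([12, 6, 7, 11, 11, 9], 6) (called at line 41).
First divergence: position 10; the shown log stops at 9 lines while the working version next logs 'located slot 1'.
Intended log window:
  8: merge_totals start: n=6 cutoff=6
  9: index_entries: 6 entries, threshold 6
  10: located slot 1
  11: checkpoint: 12
Execution walk:
  settle_round([12, 6, 7, 11, 11, 9]) -> 6  [called from pack_ledger, line 27]
  rank_cells([12, 6, 7, 11, 11, 9], 6) -> 50  [called from pack_ledger, line 28]
  pack_ledger([12, 6, 7, 11, 11, 9], 6) -> 0  [called from main, line 58]
Log origin:
  1 — pack_ledger, line 26
  2 — settle_round, line 2
  3 — settle_round, line 7
  4 — rank_cells, line 11
  5 — rank_cells, line 16
  6 — pack_ledger, line 29
  7 — main, line 59
  8 — merge_totals, line 40
  9 — index_entries, line 34
A correct fix: line 36: replace `readings[slot]` with `readings[gap]`.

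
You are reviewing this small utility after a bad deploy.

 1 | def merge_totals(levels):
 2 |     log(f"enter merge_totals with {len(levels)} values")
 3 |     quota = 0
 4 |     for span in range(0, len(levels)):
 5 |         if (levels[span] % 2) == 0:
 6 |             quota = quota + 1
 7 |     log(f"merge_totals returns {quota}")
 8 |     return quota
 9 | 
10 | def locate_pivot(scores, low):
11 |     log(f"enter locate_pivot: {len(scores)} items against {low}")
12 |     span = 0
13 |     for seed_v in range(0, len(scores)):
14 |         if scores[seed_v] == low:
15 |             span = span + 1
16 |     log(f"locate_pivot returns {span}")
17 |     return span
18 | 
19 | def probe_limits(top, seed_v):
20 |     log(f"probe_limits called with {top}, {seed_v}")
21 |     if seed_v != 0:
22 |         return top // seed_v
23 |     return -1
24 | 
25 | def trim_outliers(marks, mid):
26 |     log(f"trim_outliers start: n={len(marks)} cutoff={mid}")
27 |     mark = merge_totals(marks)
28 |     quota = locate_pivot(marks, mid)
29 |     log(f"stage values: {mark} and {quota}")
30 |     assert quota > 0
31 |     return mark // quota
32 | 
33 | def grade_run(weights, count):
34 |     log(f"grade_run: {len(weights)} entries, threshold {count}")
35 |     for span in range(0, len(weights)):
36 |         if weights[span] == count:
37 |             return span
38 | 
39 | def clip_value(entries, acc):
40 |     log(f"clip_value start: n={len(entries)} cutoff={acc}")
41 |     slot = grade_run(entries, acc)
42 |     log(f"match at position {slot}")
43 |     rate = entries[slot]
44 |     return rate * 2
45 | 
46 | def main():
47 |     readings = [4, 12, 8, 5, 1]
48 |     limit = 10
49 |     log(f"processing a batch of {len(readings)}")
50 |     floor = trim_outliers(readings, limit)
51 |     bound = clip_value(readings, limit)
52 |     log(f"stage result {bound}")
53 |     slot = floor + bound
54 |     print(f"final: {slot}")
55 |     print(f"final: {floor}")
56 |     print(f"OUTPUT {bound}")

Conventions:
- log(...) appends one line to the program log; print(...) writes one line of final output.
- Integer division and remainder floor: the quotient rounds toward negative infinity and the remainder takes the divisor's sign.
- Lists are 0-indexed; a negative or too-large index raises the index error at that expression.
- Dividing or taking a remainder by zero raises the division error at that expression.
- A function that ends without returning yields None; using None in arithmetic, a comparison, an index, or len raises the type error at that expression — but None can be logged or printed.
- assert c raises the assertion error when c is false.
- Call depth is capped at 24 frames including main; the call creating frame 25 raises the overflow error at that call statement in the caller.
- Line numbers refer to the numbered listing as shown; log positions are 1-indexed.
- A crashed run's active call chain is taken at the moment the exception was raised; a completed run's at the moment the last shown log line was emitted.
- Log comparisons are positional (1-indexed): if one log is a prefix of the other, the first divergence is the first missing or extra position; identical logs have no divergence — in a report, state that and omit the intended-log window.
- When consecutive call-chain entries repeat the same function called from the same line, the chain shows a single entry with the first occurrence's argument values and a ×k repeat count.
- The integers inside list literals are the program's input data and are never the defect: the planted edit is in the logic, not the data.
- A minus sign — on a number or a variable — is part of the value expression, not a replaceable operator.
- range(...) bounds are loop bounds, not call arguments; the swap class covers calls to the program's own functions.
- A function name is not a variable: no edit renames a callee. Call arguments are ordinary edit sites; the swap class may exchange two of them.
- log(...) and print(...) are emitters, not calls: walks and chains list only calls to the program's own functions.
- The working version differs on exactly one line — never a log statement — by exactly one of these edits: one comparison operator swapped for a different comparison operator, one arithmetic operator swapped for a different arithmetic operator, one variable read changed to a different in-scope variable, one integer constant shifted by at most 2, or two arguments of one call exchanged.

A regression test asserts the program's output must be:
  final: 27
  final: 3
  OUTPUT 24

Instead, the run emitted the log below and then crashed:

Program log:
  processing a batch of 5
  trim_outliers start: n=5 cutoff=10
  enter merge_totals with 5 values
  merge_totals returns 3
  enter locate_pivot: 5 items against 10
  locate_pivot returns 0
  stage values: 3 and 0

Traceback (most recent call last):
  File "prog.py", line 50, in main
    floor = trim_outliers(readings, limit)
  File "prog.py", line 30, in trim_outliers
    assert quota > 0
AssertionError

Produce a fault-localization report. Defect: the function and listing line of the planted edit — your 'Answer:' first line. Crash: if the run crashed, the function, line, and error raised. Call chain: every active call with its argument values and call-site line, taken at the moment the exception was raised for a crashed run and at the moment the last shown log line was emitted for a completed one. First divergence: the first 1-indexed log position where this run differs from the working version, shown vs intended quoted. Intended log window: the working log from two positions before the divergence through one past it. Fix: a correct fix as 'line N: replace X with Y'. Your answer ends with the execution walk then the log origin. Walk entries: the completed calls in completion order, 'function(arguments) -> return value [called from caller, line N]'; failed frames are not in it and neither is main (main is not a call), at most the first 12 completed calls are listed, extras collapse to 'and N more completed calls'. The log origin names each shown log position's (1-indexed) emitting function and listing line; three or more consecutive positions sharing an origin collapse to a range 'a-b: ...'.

Answer: the defect is in main at line 48.
The tell: The log first diverges at position 2: the faulty run prints 'trim_outliers start: n=5 cutoff=10' where the working version prints 'trim_outliers start: n=5 cutoff=12'.
Crash: trim_outliers, line 30, AssertionError.
Call chain: main -> trim_outliers([4, 12, 8, 5, 1], 10) (called at line 50).
First divergence: at position 2 the run shows 'trim_outliers start: n=5 cutoff=10' where the working version logs 'trim_outliers start: n=5 cutoff=12'.
Intended log window:
  1: processing a batch of 5
  2: trim_outliers start: n=5 cutoff=12
  3: enter merge_totals with 5 values
Execution walk:
  merge_totals([4, 12, 8, 5, 1]) -> 3  [called from trim_outliers, line 27]
  locate_pivot([4, 12, 8, 5, 1], 10) -> 0  [called from trim_outliers, line 28]
Origin of each log line:
  1: logged in main at line 49
  2: logged in trim_outliers at line 26
  3: logged in merge_totals at line 2
  4: logged in merge_totals at line 7
  5: logged in locate_pivot at line 11
  6: logged in locate_pivot at line 16
  7: logged in trim_outliers at line 29
A correct fix: line 48: replace `10` with `12`.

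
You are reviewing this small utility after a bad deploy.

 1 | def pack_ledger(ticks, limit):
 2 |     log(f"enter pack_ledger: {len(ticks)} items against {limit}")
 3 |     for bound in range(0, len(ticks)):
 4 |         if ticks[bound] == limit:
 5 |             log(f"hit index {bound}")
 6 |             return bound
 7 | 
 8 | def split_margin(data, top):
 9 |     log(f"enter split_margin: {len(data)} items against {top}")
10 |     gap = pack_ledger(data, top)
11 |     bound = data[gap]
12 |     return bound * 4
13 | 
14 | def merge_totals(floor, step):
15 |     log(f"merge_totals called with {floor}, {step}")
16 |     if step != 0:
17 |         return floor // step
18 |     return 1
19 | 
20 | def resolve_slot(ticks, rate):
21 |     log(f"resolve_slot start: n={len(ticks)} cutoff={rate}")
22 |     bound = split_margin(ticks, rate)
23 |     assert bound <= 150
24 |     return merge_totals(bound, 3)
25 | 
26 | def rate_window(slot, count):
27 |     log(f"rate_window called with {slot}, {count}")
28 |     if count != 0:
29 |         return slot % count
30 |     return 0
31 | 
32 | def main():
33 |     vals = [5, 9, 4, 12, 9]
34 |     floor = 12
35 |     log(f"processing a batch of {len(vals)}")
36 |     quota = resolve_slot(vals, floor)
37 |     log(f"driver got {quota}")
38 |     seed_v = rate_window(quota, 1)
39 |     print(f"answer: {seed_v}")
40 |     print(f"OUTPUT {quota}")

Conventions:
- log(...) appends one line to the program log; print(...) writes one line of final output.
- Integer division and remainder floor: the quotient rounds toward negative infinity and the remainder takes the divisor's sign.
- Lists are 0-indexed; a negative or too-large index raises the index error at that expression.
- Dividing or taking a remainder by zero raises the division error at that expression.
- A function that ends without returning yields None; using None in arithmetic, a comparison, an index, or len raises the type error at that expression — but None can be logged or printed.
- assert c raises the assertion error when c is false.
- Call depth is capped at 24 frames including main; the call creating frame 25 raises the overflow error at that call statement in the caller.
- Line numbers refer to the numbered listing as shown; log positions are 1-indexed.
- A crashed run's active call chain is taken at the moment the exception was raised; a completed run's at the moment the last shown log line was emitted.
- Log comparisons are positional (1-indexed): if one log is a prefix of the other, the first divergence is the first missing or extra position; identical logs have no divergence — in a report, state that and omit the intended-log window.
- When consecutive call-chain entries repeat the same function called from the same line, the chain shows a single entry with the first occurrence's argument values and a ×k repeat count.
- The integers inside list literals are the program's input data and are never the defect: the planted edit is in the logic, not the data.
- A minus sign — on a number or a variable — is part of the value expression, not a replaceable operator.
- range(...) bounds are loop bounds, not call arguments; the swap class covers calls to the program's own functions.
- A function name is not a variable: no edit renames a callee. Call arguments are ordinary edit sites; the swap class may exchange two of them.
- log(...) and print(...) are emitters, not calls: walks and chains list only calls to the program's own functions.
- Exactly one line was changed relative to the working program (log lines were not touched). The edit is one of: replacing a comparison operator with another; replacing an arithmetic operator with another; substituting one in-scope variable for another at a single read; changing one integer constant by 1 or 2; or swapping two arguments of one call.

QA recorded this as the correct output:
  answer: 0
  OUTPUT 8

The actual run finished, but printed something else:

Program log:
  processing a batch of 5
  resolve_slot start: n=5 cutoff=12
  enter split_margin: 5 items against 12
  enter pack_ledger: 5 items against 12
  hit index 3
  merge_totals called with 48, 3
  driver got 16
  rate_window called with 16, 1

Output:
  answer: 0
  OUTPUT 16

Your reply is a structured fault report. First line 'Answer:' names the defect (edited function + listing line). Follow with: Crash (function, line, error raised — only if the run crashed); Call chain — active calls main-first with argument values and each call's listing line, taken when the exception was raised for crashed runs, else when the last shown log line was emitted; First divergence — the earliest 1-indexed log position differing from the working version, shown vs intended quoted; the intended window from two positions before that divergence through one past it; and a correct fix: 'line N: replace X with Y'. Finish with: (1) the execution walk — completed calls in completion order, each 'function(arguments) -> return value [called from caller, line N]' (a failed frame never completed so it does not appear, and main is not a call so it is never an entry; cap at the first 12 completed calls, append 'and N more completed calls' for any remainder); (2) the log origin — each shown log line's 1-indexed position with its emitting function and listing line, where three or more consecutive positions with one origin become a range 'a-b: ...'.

Answer: the defect is in split_margin at line 12.
Key fact: At log position 6 the runs split — shown 'merge_totals called with 48, 3', but the working version logs 'merge_totals called with 24, 3'.
Call chain: main -> rate_window(16, 1) (called at line 38).
First divergence: at position 6 the run shows 'merge_totals called with 48, 3' where the working version logs 'merge_totals called with 24, 3'.
Intended log window:
  4: enter pack_ledger: 5 items against 12
  5: hit index 3
  6: merge_totals called with 24, 3
  7: driver got 8
Execution walk:
  pack_ledger([5, 9, 4, 12, 9], 12) -> 3  [called from split_margin, line 10]
  split_margin([5, 9, 4, 12, 9], 12) -> 48  [called from resolve_slot, line 22]
  merge_totals(48, 3) -> 16  [called from resolve_slot, line 24]
  resolve_slot([5, 9, 4, 12, 9], 12) -> 16  [called from main, line 36]
  rate_window(16, 1) -> 0  [called from main, line 38]
Log origins:
  1 — main, line 35
  2 — resolve_slot, line 21
  3 — split_margin, line 9
  4 — pack_ledger, line 2
  5 — pack_ledger, line 5
  6 — merge_totals, line 15
  7 — main, line 37
  8 — rate_window, line 27
A correct fix: line 12: replace `4` with `2`.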